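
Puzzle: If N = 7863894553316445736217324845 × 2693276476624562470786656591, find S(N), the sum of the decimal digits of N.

222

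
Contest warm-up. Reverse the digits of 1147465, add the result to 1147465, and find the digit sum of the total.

47

Reversal of 1147465 is 5647411; 1147465 + 5647411 = 6794876.
Digit sum of 6794876: 6+7+9+4+8+7+6 = 47.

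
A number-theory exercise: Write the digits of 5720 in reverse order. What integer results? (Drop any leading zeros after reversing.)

Reversing 5720 gives 275.

275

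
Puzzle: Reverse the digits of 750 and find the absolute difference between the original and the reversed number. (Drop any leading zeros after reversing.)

Reverse of 750 is 57.
|750 − 57| = 693

693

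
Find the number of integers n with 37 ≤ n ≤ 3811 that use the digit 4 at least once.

1043

The integers in [37, 3811] that use the digit 4 at least once: 40, 41, 42, 43, 44, 45, …, 3794, 3804.
1043 qualify.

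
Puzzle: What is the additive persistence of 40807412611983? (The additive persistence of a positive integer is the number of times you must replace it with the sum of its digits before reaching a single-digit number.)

2

40807412611983 → 54 → 9 (2 steps)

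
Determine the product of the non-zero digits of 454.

4×5×4 = 80

80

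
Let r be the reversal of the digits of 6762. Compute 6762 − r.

Reverse of 6762 is 2676.
6762 − 2676 = 4086

4086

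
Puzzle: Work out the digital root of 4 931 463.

3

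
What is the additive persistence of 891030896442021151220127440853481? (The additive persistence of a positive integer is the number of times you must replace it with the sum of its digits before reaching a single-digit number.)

2

891030896442021151220127440853481 → 115 → 7 (2 steps)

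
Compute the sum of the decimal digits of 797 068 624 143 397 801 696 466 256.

135

7+9+7+0+6+8+6+2+4+1+4+3+3+9+7+8+0+1+6+9+6+4+6+6+2+5+6 = 135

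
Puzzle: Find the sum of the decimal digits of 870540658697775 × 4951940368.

93

870540658697775 × 4951940368 = 4310865429790822334281200
Sum of its 25 digits: 93.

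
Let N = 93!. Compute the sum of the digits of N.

513

93! = 1156772507081641574759205162306240436214753229576413535186142281213246807121467315215203289516844845303838996289387078090752000000000000000000000
Sum of its 145 digits: 513.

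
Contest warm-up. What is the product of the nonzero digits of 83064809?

8×3×6×4×8×9 = 41472

41472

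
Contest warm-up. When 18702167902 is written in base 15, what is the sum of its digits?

18702167902 in base 15 is 746D58137.
Digit sum: 7+4+6+13+5+8+1+3+7 = 54.

54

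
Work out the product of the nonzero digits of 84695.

8×4×6×9×5 = 8640

8640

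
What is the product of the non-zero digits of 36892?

2592

3×6×8×9×2 = 2592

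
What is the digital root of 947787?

6

9+4+7+7+8+7 = 42
4+2 = 6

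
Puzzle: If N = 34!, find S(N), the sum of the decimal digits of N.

34! = 295232799039604140847618609643520000000
Sum of its 39 digits: 144.

144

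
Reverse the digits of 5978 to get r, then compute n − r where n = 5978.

-2817

Reverse of 5978 is 8795.
5978 − 8795 = -2817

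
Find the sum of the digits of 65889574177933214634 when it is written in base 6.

65889574177933214634 in base 6 is 21523331044133303402324350.
Digit sum: 2+1+5+2+3+3+3+1+0+4+4+1+3+3+3+0+3+4+0+2+3+2+4+3+5+0 = 64.

64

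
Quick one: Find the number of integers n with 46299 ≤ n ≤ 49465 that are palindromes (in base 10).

31

The integers in [46299, 49465] that are palindromes (in base 10): 46364, 46464, 46564, 46664, 46764, 46864, …, 49294, 49394.
31 qualify.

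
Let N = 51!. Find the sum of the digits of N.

198

51! = 1551118753287382280224243016469303211063259720016986112000000000000
Sum of its 67 digits: 198.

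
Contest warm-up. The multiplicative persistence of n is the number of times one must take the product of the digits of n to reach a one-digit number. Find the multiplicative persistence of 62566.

2

62566 → 2160 → 0 (2 steps)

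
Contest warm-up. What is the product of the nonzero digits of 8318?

8×3×1×8 = 192

192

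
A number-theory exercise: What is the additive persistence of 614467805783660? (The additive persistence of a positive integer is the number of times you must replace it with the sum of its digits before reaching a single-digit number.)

2

614467805783660 → 71 → 8 (2 steps)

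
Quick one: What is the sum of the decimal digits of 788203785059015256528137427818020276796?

7+8+8+2+0+3+7+8+5+0+5+9+0+1+5+2+5+6+5+2+8+1+3+7+4+2+7+8+1+8+0+2+0+2+7+6+7+9+6 = 176

176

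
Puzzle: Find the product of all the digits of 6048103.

6×0×4×8×1×0×3 = 0

0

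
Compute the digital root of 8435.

2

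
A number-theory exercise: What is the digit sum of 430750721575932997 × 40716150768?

117

430750721575932997 × 40716150768 = 17538511323110478466118091696
Sum of its 29 digits: 117.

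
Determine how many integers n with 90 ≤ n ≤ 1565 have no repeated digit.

913

The integers in [90, 1565] that have no repeated digit: 90, 91, 92, 93, 94, 95, …, 1563, 1564.
913 qualify.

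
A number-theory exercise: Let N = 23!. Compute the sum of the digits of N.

99

23! = 25852016738884976640000
Sum of its 23 digits: 99.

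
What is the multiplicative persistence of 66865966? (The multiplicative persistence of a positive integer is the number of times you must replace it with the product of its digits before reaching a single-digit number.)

2

66865966 → 2799360 → 0 (2 steps)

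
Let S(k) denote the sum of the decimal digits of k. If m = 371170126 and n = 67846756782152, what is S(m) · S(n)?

2072

S(371170126) = 3+7+1+1+7+0+1+2+6 = 28.
S(67846756782152) = 6+7+8+4+6+7+5+6+7+8+2+1+5+2 = 74.
28 · 74 = 2072.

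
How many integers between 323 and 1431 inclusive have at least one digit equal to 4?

320

The integers in [323, 1431] that have at least one digit equal to 4: 324, 334, 340, 341, 342, 343, …, 1430, 1431.
320 qualify.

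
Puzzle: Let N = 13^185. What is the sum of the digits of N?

13^185 = 120093686570564283825084919648149287284056206032160585085038045122059794216549255339052494713119042891221016070806344082833141936885393596205700307421671117537478666364673717647897342728922070961548278806893
Sum of its 207 digits: 898.

898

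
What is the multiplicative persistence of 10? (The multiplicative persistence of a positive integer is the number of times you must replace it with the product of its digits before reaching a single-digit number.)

1

10 → 0 (1 step)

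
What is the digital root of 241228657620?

9

2+4+1+2+2+8+6+5+7+6+2+0 = 45
4+5 = 9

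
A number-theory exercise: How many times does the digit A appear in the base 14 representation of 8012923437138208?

1

8012923437138208 in base 14 is A149D7C69DD888.
The digit A appears 1 time.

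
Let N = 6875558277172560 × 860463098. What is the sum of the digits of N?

6875558277172560 × 860463098 = 5916164175655443658190880
Sum of its 25 digits: 117.

117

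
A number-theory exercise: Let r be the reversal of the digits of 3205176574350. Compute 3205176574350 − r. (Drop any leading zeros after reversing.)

Reverse of 3205176574350 is 534756715023.
3205176574350 − 534756715023 = 2670419859327

2670419859327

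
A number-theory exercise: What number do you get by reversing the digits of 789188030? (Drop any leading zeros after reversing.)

Reversing 789188030 gives 30881987.

30881987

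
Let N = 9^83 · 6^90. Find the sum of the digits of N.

9^83 · 6^90 = 172084128996762463540365519538201505504505888878358241943067632563925536796356088786973803945800365754089778654605621809216072609919998051770857160704
Sum of its 150 digits: 711.

711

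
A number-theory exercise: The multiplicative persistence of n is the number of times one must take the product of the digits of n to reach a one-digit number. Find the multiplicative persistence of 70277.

1

70277 → 0 (1 step)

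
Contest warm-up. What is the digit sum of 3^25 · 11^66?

3^25 · 11^66 = 457034082944087048959033546125771676870973147665460289706321814175823072732045323
Sum of its 81 digits: 351.

351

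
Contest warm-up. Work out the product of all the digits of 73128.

336

7×3×1×2×8 = 336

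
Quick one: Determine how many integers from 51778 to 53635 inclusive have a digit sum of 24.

119

The integers in [51778, 53635] that have a digit sum of 24: 51783, 51792, 51819, 51828, 51837, 51846, …, 53619, 53628.
119 qualify.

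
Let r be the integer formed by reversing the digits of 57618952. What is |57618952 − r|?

31637277

Reverse of 57618952 is 25981675.
|57618952 − 25981675| = 31637277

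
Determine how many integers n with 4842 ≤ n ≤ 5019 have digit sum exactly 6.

The integers in [4842, 5019] that have digit sum exactly 6: 5001, 5010.
2 qualify.

2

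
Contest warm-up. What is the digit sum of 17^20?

82

17^20 = 4064231406647572522401601
Sum of its 25 digits: 82.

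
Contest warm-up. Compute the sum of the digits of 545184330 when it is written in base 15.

40

545184330 in base 15 is 32CE1170.
Digit sum: 3+2+12+14+1+1+7+0 = 40.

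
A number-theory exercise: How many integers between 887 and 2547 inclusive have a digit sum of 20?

The integers in [887, 2547] that have a digit sum of 20: 893, 929, 938, 947, 956, 965, …, 2486, 2495.
69 qualify.

69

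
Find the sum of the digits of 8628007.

31

8+6+2+8+0+0+7 = 31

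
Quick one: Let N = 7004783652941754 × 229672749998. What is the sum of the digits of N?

135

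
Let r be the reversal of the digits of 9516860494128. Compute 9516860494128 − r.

Reverse of 9516860494128 is 8214940686159.
9516860494128 − 8214940686159 = 1301919807969

1301919807969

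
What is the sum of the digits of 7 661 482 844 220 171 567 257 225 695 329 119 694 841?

181

7+6+6+1+4+8+2+8+4+4+2+2+0+1+7+1+5+6+7+2+5+7+2+2+5+6+9+5+3+2+9+1+1+9+6+9+4+8+4+1 = 181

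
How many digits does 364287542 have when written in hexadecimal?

8

364287542 in base 16 is 15B69636, which has 8 digits.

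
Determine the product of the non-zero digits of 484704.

3584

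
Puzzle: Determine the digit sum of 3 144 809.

29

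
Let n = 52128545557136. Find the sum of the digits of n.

5+2+1+2+8+5+4+5+5+5+7+1+3+6 = 59

59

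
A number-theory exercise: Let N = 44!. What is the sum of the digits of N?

44! = 2658271574788448768043625811014615890319638528000000000
Sum of its 55 digits: 216.

216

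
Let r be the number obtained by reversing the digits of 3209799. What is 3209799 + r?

Reverse of 3209799 is 9979023.
3209799 + 9979023 = 13188822

13188822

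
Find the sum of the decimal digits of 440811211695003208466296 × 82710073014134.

188

440811211695003208466296 × 82710073014134 = 36459527504742594773578735548070627664
Sum of its 38 digits: 188.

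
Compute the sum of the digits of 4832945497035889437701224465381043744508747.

198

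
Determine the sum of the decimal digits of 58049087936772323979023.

113

5+8+0+4+9+0+8+7+9+3+6+7+7+2+3+2+3+9+7+9+0+2+3 = 113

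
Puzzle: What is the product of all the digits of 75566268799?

7×5×5×6×6×2×6×8×7×9×9 = 342921600

342921600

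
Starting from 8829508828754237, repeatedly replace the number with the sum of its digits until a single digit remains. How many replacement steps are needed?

8829508828754237 → 86 → 14 → 5 (3 steps)

3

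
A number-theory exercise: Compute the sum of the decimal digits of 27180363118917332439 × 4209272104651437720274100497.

198

27180363118917332439 × 4209272104651437720274100497 = 114409544270755475903986728608079910003444122183
Sum of its 48 digits: 198.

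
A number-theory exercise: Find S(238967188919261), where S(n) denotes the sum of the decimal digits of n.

2+3+8+9+6+7+1+8+8+9+1+9+2+6+1 = 80

80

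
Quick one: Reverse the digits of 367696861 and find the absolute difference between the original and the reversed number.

Reverse of 367696861 is 168696763.
|367696861 − 168696763| = 199000098

199000098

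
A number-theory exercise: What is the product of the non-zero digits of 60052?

60

6×5×2 = 60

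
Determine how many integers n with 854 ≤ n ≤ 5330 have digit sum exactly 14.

The integers in [854, 5330] that have digit sum exactly 14: 860, 905, 914, 923, 932, 941, …, 5315, 5324.
317 qualify.

317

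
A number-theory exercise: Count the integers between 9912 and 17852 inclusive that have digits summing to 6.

56

The integers in [9912, 17852] that have digits summing to 6: 10005, 10014, 10023, 10032, 10041, 10050, …, 14100, 15000.
56 qualify.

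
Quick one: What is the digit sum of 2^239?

338

2^239 = 883423532389192164791648750371459257913741948437809479060803100646309888
Sum of its 72 digits: 338.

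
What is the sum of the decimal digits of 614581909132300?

52

6+1+4+5+8+1+9+0+9+1+3+2+3+0+0 = 52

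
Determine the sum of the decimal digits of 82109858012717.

8+2+1+0+9+8+5+8+0+1+2+7+1+7 = 59

59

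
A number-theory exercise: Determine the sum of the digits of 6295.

6+2+9+5 = 22

22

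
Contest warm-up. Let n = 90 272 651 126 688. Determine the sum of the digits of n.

63

9+0+2+7+2+6+5+1+1+2+6+6+8+8 = 63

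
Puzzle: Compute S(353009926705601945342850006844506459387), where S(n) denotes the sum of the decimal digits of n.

165

3+5+3+0+0+9+9+2+6+7+0+5+6+0+1+9+4+5+3+4+2+8+5+0+0+0+6+8+4+4+5+0+6+4+5+9+3+8+7 = 165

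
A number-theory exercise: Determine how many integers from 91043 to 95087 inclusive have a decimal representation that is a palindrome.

40

The integers in [91043, 95087] that have a decimal representation that is a palindrome: 91119, 91219, 91319, 91419, 91519, 91619, …, 94949, 95059.
40 qualify.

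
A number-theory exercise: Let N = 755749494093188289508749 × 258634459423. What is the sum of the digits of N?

755749494093188289508749 × 258634459423 = 195462861863997484843649319843991827
Sum of its 36 digits: 198.

198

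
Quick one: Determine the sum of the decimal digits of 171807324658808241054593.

101

1+7+1+8+0+7+3+2+4+6+5+8+8+0+8+2+4+1+0+5+4+5+9+3 = 101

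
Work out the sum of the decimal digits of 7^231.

7^231 = 1650620533198901179310037038121881423612989614854792506879607291732340247581181223038364617346535400863632889379224683855291704803806067504996928765926119007966605255986600766253243088393552202743
Sum of its 196 digits: 856.

856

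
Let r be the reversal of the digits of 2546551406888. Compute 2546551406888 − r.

-6339490149564

Reverse of 2546551406888 is 8886041556452.
2546551406888 − 8886041556452 = -6339490149564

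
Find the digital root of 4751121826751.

5

4+7+5+1+1+2+1+8+2+6+7+5+1 = 50
5+0 = 5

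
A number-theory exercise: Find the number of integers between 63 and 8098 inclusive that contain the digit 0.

2170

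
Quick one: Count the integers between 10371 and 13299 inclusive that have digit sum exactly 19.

195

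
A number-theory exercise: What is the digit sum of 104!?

104! = 10299016745145627623848583864765044283053772454999072182325491776887871732475287174542709871683888003235965704141638377695179741979175588724736000000000000000000000000
Sum of its 167 digits: 702.

702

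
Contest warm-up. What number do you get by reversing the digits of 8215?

5128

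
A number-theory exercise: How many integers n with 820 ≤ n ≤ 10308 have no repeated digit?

The integers in [820, 10308] that have no repeated digit: 820, 821, 823, 824, 825, 826, …, 10297, 10298.
4706 qualify.

4706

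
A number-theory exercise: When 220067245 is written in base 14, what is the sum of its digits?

220067245 in base 14 is 2132760D.
Digit sum: 2+1+3+2+7+6+0+13 = 34.

34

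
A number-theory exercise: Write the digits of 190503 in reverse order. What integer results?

305091

Reversing 190503 gives 305091.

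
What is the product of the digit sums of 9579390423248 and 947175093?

2925

S(9579390423248) = 9+5+7+9+3+9+0+4+2+3+2+4+8 = 65.
S(947175093) = 9+4+7+1+7+5+0+9+3 = 45.
65 · 45 = 2925.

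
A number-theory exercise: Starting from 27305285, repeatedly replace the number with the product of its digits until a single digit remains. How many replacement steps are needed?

1

27305285 → 0 (1 step)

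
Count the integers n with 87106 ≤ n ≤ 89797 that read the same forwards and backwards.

26

The integers in [87106, 89797] that read the same forwards and backwards: 87178, 87278, 87378, 87478, 87578, 87678, …, 89598, 89698.
26 qualify.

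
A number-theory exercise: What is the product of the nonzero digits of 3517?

105

3×5×1×7 = 105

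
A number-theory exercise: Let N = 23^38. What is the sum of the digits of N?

23^38 = 5567468501746134532846058029734065138452687762629169
Sum of its 52 digits: 241.

241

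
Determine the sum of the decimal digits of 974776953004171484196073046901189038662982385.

210

9+7+4+7+7+6+9+5+3+0+0+4+1+7+1+4+8+4+1+9+6+0+7+3+0+4+6+9+0+1+1+8+9+0+3+8+6+6+2+9+8+2+3+8+5 = 210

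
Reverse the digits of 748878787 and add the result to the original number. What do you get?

1536757634

Reverse of 748878787 is 787878847.
748878787 + 787878847 = 1536757634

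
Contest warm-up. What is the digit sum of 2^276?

2^276 = 121416805764108066932466369176469931665150427440758720078238275608681517825325531136
Sum of its 84 digits: 361.

361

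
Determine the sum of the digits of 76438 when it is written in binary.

8

76438 in base 2 is 10010101010010110.
Digit sum: 1+0+0+1+0+1+0+1+0+1+0+0+1+0+1+1+0 = 8.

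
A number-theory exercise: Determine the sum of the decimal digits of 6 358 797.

45

6+3+5+8+7+9+7 = 45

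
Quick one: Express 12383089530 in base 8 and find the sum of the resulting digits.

12383089530 in base 8 is 134205571572.
Digit sum: 1+3+4+2+0+5+5+7+1+5+7+2 = 42.

42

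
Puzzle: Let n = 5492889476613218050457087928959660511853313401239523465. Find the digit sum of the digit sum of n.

13

First digit sum: 247.
2+4+7 = 13.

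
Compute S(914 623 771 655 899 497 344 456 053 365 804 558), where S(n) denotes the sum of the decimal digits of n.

180

9+1+4+6+2+3+7+7+1+6+5+5+8+9+9+4+9+7+3+4+4+4+5+6+0+5+3+3+6+5+8+0+4+5+5+8 = 180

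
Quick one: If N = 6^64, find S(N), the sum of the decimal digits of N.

6^64 = 63340286662973277706162286946811886609896461828096
Sum of its 50 digits: 252.

252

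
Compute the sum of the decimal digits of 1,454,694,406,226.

1+4+5+4+6+9+4+4+0+6+2+2+6 = 53

53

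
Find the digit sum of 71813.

20

7+1+8+1+3 = 20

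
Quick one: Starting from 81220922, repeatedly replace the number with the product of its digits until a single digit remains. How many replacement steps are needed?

1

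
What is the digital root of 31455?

9

3+1+4+5+5 = 18
1+8 = 9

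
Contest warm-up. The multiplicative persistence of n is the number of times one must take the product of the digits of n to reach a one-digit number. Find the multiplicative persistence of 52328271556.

52328271556 → 1008000 → 0 (2 steps)

2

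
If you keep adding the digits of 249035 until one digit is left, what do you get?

5

2+4+9+0+3+5 = 23
2+3 = 5
(Equivalently, 249035 mod 9 = 5.)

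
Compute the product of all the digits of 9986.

3888

9×9×8×6 = 3888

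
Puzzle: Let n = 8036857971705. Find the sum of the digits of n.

8+0+3+6+8+5+7+9+7+1+7+0+5 = 66

66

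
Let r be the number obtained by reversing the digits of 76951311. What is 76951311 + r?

Reverse of 76951311 is 11315967.
76951311 + 11315967 = 88267278

88267278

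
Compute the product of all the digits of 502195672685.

0

5×0×2×1×9×5×6×7×2×6×8×5 = 0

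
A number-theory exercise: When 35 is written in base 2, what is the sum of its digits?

35 in base 2 is 100011.
Digit sum: 1+0+0+0+1+1 = 3.

3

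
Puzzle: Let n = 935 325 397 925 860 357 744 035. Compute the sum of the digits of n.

9+3+5+3+2+5+3+9+7+9+2+5+8+6+0+3+5+7+7+4+4+0+3+5 = 114

114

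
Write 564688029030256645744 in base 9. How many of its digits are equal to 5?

1

564688029030256645744 in base 9 is 5140182424624087112244.
The digit 5 appears 1 time.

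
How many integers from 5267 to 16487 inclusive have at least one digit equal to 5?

The integers in [5267, 16487] that have at least one digit equal to 5: 5267, 5268, 5269, 5270, 5271, 5272, …, 16475, 16485.
4266 qualify.

4266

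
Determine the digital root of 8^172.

The digital root of n equals n mod 9 (or 9 when 9 | n), so we need 8^172 mod 9.
8^172 ≡ 1 (mod 9), so the digital root is 1.

1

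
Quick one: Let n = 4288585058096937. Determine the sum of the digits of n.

87

4+2+8+8+5+8+5+0+5+8+0+9+6+9+3+7 = 87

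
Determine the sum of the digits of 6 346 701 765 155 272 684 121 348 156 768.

137

6+3+4+6+7+0+1+7+6+5+1+5+5+2+7+2+6+8+4+1+2+1+3+4+8+1+5+6+7+6+8 = 137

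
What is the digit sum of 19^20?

19^20 = 37589973457545958193355601
Sum of its 26 digits: 136.

136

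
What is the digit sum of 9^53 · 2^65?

306

9^53 · 2^65 = 13861260275925500625292980250617959279671129914198073714357435921072128
Sum of its 71 digits: 306.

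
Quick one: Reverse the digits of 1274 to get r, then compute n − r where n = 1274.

-3447

Reverse of 1274 is 4721.
1274 − 4721 = -3447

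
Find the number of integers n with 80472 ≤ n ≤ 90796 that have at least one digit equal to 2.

3499

The integers in [80472, 90796] that have at least one digit equal to 2: 80472, 80482, 80492, 80502, 80512, 80520, …, 90782, 90792.
3499 qualify.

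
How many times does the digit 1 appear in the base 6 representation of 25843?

25843 in base 6 is 315351.
The digit 1 appears 2 times.

2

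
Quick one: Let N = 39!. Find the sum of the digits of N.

39! = 20397882081197443358640281739902897356800000000
Sum of its 47 digits: 189.

189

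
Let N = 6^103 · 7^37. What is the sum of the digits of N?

486

6^103 · 7^37 = 2619426820917877746431172159406755166333522462774935949951297611464665550803112624233470169554561307656912371712
Sum of its 112 digits: 486.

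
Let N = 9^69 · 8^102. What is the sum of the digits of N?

9^69 · 8^102 = 90763623262313267409854723608587429744291481003817405839940576489023970994439906475834604258430965966005491641768095568238014842798109435057955928445284253696
Sum of its 158 digits: 747.

747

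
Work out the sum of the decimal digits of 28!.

90

28! = 304888344611713860501504000000
Sum of its 30 digits: 90.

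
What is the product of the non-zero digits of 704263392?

54432

7×4×2×6×3×3×9×2 = 54432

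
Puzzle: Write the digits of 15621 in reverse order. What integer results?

Reversing 15621 gives 12651.

12651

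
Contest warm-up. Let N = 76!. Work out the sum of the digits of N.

76! = 1885494701666050254987932260861146558230394535379329335672487982961844043495537923117729972224000000000000000000
Sum of its 112 digits: 441.

441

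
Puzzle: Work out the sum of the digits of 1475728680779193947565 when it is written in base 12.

1475728680779193947565 in base 12 is 4751AA48257984575179.
Digit sum: 4+7+5+1+10+10+4+8+2+5+7+9+8+4+5+7+5+1+7+9 = 118.

118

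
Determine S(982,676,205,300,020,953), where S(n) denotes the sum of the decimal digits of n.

9+8+2+6+7+6+2+0+5+3+0+0+0+2+0+9+5+3 = 67

67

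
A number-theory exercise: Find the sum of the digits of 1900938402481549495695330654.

126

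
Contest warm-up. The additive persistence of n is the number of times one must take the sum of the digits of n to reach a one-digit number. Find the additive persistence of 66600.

66600 → 18 → 9 (2 steps)

2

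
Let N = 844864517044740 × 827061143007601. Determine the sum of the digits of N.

147

844864517044740 × 827061143007601 = 698754613153587461731877068740
Sum of its 30 digits: 147.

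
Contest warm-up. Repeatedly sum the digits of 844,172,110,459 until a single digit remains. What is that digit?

1

8+4+4+1+7+2+1+1+0+4+5+9 = 46
4+6 = 10
1+0 = 1
(Equivalently, 844,172,110,459 mod 9 = 1.)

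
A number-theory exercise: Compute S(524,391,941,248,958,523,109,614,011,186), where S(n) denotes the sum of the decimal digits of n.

5+2+4+3+9+1+9+4+1+2+4+8+9+5+8+5+2+3+1+0+9+6+1+4+0+1+1+1+8+6 = 122

122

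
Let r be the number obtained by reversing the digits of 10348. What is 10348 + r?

Reverse of 10348 is 84301.
10348 + 84301 = 94649

94649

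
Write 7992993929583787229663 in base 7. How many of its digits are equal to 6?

2

7992993929583787229663 in base 7 is 56502235265414211142132325.
The digit 6 appears 2 times.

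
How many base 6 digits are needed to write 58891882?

58891882 in base 6 is 5502131334, which has 10 digits.

10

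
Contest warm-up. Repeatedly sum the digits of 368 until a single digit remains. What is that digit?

3+6+8 = 17
1+7 = 8

8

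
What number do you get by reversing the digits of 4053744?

Reversing 4053744 gives 4473504.

4473504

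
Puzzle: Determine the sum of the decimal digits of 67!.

67! = 36471110918188685288249859096605464427167635314049524593701628500267962436943872000000000000000
Sum of its 95 digits: 369.

369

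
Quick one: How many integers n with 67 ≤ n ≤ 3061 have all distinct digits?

1715

The integers in [67, 3061] that have all distinct digits: 67, 68, 69, 70, 71, 72, …, 3059, 3061.
1715 qualify.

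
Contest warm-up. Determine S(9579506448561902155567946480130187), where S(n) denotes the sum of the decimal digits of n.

9+5+7+9+5+0+6+4+4+8+5+6+1+9+0+2+1+5+5+5+6+7+9+4+6+4+8+0+1+3+0+1+8+7 = 160

160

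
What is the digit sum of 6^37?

6^37 = 61886548790943213277031694336
Sum of its 29 digits: 135.

135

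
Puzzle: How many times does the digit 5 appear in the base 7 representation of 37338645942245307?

2

37338645942245307 in base 7 is 31633543101242253012.
The digit 5 appears 2 times.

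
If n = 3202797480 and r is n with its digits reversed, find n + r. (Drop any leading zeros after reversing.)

4050769503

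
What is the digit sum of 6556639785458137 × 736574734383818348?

6556639785458137 × 736574734383818348 = 4829455208424202979796174566497676
Sum of its 34 digits: 176.

176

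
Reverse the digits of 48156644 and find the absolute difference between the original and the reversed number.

Reverse of 48156644 is 44665184.
|48156644 − 44665184| = 3491460

3491460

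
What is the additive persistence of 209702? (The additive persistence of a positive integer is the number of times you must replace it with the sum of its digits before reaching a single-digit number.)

2

209702 → 20 → 2 (2 steps)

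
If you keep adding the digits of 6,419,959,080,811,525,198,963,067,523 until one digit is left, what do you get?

6+4+1+9+9+5+9+0+8+0+8+1+1+5+2+5+1+9+8+9+6+3+0+6+7+5+2+3 = 132
1+3+2 = 6

6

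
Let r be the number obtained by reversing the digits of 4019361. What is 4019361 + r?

Reverse of 4019361 is 1639104.
4019361 + 1639104 = 5658465

5658465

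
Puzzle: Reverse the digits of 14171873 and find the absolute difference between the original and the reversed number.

Reverse of 14171873 is 37817141.
|14171873 − 37817141| = 23645268

23645268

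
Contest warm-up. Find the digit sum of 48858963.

51

4+8+8+5+8+9+6+3 = 51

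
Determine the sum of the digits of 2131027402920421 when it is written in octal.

2131027402920421 in base 8 is 74442417326710745.
Digit sum: 7+4+4+4+2+4+1+7+3+2+6+7+1+0+7+4+5 = 68.

68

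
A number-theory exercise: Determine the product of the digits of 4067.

0

4×0×6×7 = 0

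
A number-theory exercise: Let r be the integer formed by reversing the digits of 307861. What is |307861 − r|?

139158

Reverse of 307861 is 168703.
|307861 − 168703| = 139158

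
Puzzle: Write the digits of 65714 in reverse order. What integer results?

41756

Reversing 65714 gives 41756.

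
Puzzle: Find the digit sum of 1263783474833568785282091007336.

1+2+6+3+7+8+3+4+7+4+8+3+3+5+6+8+7+8+5+2+8+2+0+9+1+0+0+7+3+3+6 = 139

139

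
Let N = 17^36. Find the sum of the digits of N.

199

17^36 = 197770344305988984840145602058543169130838081
Sum of its 45 digits: 199.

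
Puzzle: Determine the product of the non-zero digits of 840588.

10240

8×4×5×8×8 = 10240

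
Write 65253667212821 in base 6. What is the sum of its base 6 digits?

51

65253667212821 in base 6 is 350441042035414245.
Digit sum: 3+5+0+4+4+1+0+4+2+0+3+5+4+1+4+2+4+5 = 51.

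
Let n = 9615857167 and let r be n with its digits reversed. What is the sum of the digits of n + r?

Reversal of 9615857167 is 7617585169; 9615857167 + 7617585169 = 17233442336.
Digit sum of 17233442336: 1+7+2+3+3+4+4+2+3+3+6 = 38.

38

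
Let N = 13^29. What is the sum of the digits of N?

13^29 = 201538126434611150798503956371773
Sum of its 33 digits: 133.

133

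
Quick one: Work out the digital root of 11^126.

1

The digital root of n equals n mod 9 (or 9 when 9 | n), so we need 11^126 mod 9.
11^126 ≡ 1 (mod 9), so the digital root is 1.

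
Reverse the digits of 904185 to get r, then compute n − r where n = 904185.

322776

Reverse of 904185 is 581409.
904185 − 581409 = 322776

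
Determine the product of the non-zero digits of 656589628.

6×5×6×5×8×9×6×2×8 = 6220800

6220800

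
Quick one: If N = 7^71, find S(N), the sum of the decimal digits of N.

265

7^71 = 1004525211269079039999221534496697502180541686174722466474743
Sum of its 61 digits: 265.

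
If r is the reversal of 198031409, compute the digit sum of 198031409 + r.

16

Reversal of 198031409 is 904130891; 198031409 + 904130891 = 1102162300.
Digit sum of 1102162300: 1+1+0+2+1+6+2+3+0+0 = 16.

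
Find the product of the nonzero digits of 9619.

9×6×1×9 = 486

486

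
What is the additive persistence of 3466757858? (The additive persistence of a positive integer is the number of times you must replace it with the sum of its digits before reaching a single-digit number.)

3

3466757858 → 59 → 14 → 5 (3 steps)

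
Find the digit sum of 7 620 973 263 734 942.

7+6+2+0+9+7+3+2+6+3+7+3+4+9+4+2 = 74

74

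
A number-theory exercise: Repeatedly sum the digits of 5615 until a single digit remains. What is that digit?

5+6+1+5 = 17
1+7 = 8

8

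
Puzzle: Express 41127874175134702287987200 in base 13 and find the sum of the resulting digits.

152

41127874175134702287987200 in base 13 is CA60A0C06BB6675AB891290.
Digit sum: 12+10+6+0+10+0+12+0+6+11+11+6+6+7+5+10+11+8+9+1+2+9+0 = 152.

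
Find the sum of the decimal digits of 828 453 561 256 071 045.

72

8+2+8+4+5+3+5+6+1+2+5+6+0+7+1+0+4+5 = 72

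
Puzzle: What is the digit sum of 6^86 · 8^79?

639

6^86 · 8^79 = 1841265879646949445248476664450936687183776179177723539208302863494623545270000187666511505174954181595717044630825491760585519084372754432
Sum of its 139 digits: 639.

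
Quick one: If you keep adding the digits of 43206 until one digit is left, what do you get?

6

4+3+2+0+6 = 15
1+5 = 6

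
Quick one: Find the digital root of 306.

3+0+6 = 9

9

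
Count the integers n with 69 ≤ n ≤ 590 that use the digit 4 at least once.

The integers in [69, 590] that use the digit 4 at least once: 74, 84, 94, 104, 114, 124, …, 574, 584.
178 qualify.

178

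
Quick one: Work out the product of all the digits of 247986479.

2×4×7×9×8×6×4×7×9 = 6096384

6096384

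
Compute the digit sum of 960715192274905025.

74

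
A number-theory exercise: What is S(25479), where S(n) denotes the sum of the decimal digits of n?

2+5+4+7+9 = 27

27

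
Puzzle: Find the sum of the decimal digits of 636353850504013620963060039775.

6+3+6+3+5+3+8+5+0+5+0+4+0+1+3+6+2+0+9+6+3+0+6+0+0+3+9+7+7+5 = 115

115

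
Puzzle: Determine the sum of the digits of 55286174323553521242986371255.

121

5+5+2+8+6+1+7+4+3+2+3+5+5+3+5+2+1+2+4+2+9+8+6+3+7+1+2+5+5 = 121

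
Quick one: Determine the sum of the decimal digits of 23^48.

23^48 = 230640796319223839361986981083444028527480075343400946297318327681
Sum of its 66 digits: 289.

289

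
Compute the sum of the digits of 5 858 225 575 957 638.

5+8+5+8+2+2+5+5+7+5+9+5+7+6+3+8 = 90

90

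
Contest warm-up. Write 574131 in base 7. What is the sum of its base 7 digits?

574131 in base 7 is 4610565.
Digit sum: 4+6+1+0+5+6+5 = 27.

27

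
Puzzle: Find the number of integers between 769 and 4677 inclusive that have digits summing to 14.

The integers in [769, 4677] that have digits summing to 14: 770, 806, 815, 824, 833, 842, …, 4631, 4640.
285 qualify.

285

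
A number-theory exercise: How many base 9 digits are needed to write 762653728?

762653728 in base 9 is 1864054211, which has 10 digits.

10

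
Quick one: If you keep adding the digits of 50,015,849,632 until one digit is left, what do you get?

7

5+0+0+1+5+8+4+9+6+3+2 = 43
4+3 = 7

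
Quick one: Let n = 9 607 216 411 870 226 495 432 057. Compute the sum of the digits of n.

9+6+0+7+2+1+6+4+1+1+8+7+0+2+2+6+4+9+5+4+3+2+0+5+7 = 101

101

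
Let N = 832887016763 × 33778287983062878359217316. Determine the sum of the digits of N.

832887016763 × 33778287983062878359217316 = 28133497509574733028056462606851868108
Sum of its 38 digits: 170.

170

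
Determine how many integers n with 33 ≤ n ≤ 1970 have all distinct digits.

1199

The integers in [33, 1970] that have all distinct digits: 34, 35, 36, 37, 38, 39, …, 1968, 1970.
1199 qualify.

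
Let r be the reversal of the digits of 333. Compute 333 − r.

Reverse of 333 is 333.
333 − 333 = 0

0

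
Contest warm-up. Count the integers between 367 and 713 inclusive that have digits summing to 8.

14

The integers in [367, 713] that have digits summing to 8: 404, 413, 422, 431, 440, 503, …, 701, 710.
14 qualify.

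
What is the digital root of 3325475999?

3+3+2+5+4+7+5+9+9+9 = 56
5+6 = 11
1+1 = 2
(Equivalently, 3325475999 mod 9 = 2.)

2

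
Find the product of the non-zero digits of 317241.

3×1×7×2×4×1 = 168

168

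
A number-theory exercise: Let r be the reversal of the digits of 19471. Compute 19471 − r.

Reverse of 19471 is 17491.
19471 − 17491 = 1980

1980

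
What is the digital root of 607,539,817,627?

6+0+7+5+3+9+8+1+7+6+2+7 = 61
6+1 = 7
(Equivalently, 607,539,817,627 mod 9 = 7.)

7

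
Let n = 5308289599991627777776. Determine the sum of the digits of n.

133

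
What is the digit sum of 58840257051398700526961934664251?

141

5+8+8+4+0+2+5+7+0+5+1+3+9+8+7+0+0+5+2+6+9+6+1+9+3+4+6+6+4+2+5+1 = 141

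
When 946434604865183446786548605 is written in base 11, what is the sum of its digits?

946434604865183446786548605 in base 11 is 880A6280839630937A88A8A966.
Digit sum: 8+8+0+10+6+2+8+0+8+3+9+6+3+0+9+3+7+10+8+8+10+8+10+9+6+6 = 165.

165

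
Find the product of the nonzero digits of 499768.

108864

4×9×9×7×6×8 = 108864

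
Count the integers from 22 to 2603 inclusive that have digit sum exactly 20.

102

The integers in [22, 2603] that have digit sum exactly 20: 299, 389, 398, 479, 488, 497, …, 2585, 2594.
102 qualify.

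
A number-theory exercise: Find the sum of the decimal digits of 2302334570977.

2+3+0+2+3+3+4+5+7+0+9+7+7 = 52

52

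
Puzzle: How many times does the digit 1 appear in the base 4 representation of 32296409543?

7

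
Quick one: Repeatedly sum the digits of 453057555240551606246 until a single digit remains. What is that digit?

4+5+3+0+5+7+5+5+5+2+4+0+5+5+1+6+0+6+2+4+6 = 80
8+0 = 8

8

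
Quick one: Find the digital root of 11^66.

The digital root of n equals n mod 9 (or 9 when 9 | n), so we need 11^66 mod 9.
11^66 ≡ 1 (mod 9), so the digital root is 1.

1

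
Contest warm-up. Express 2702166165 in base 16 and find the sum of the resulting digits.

2702166165 in base 16 is A10FC895.
Digit sum: 10+1+0+15+12+8+9+5 = 60.

60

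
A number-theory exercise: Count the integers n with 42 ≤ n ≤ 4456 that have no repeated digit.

2436

The integers in [42, 4456] that have no repeated digit: 42, 43, 45, 46, 47, 48, …, 4397, 4398.
2436 qualify.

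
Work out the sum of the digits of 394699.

3+9+4+6+9+9 = 40

40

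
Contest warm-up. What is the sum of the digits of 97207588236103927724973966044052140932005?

171

9+7+2+0+7+5+8+8+2+3+6+1+0+3+9+2+7+7+2+4+9+7+3+9+6+6+0+4+4+0+5+2+1+4+0+9+3+2+0+0+5 = 171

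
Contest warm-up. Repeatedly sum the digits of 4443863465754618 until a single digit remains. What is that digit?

4+4+4+3+8+6+3+4+6+5+7+5+4+6+1+8 = 78
7+8 = 15
1+5 = 6
(Equivalently, 4443863465754618 mod 9 = 6.)

6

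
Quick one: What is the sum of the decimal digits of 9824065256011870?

64

9+8+2+4+0+6+5+2+5+6+0+1+1+8+7+0 = 64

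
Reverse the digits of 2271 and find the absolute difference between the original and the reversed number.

549

Reverse of 2271 is 1722.
|2271 − 1722| = 549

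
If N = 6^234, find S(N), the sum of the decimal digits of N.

819

6^234 = 122290463141890234936622223366471428166726768856025957367925973874712511409937880860209174311910168111692973704030362773980406107378194861484274745612176679386471423840878720446365696
Sum of its 183 digits: 819.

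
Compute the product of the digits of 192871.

1×9×2×8×7×1 = 1008

1008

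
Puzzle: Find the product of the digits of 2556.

2×5×5×6 = 300

300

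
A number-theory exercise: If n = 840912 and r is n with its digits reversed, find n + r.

1059960

Reverse of 840912 is 219048.
840912 + 219048 = 1059960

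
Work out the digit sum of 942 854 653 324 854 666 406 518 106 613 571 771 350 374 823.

194

9+4+2+8+5+4+6+5+3+3+2+4+8+5+4+6+6+6+4+0+6+5+1+8+1+0+6+6+1+3+5+7+1+7+7+1+3+5+0+3+7+4+8+2+3 = 194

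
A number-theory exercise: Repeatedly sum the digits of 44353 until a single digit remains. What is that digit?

1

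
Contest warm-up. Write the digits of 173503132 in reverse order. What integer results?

231305371

Reversing 173503132 gives 231305371.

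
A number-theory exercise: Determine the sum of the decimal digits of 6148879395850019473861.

112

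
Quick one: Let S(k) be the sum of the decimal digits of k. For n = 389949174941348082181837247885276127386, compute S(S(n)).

17

First digit sum: 197.
1+9+7 = 17.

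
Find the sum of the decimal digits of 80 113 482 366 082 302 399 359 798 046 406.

139

8+0+1+1+3+4+8+2+3+6+6+0+8+2+3+0+2+3+9+9+3+5+9+7+9+8+0+4+6+4+0+6 = 139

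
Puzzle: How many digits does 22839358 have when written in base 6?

10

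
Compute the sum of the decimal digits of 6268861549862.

71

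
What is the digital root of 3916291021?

7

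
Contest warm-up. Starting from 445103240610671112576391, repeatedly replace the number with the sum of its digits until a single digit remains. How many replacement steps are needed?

3

445103240610671112576391 → 79 → 16 → 7 (3 steps)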